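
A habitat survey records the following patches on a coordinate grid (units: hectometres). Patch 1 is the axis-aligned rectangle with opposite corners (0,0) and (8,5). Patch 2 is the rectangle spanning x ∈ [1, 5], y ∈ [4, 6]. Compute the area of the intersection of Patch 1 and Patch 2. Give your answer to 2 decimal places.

4.00

|Patch 1∩Patch 2|: x∈[1,5], y∈[4,5] → 4·1 = 4.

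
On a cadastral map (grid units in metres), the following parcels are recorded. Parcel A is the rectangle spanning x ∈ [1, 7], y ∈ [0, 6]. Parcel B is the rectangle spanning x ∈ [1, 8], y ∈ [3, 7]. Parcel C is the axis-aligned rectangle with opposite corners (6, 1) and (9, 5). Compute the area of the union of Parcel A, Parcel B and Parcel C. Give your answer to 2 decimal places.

52.00

By inclusion–exclusion:
Individual areas: |Parcel A| = 36, |Parcel B| = 28, |Parcel C| = 12.
|Parcel A∩Parcel B|: x∈[1,7], y∈[3,6] → 6·3 = 18.
|Parcel A∩Parcel C|: x∈[6,7], y∈[1,5] → 1·4 = 4.
|Parcel B∩Parcel C|: x∈[6,8], y∈[3,5] → 2·2 = 4.
|Parcel A∩Parcel B∩Parcel C| = 2.
|Parcel A ∪ Parcel B ∪ Parcel C| = 76 − 26 + 2 = 52.00.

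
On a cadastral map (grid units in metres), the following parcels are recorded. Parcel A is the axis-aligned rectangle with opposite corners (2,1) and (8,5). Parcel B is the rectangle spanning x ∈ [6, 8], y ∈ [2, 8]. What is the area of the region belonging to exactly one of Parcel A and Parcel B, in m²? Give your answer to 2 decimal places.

24.00

|Parcel A∩Parcel B|: x∈[6,8], y∈[2,5] → 2·3 = 6.
|Parcel A △ Parcel B| = |Parcel A| + |Parcel B| − 2·|Parcel A∩Parcel B| = 24 + 12 − 12 = 24.00.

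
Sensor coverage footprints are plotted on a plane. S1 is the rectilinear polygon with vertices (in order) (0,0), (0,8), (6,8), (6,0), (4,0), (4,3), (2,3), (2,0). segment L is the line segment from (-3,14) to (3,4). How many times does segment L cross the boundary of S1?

1

The segment meets the boundary at (0.6,8).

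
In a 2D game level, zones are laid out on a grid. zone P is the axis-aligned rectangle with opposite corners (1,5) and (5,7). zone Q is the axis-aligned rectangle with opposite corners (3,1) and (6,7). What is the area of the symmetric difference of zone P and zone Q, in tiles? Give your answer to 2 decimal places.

|zone P∩zone Q|: x∈[3,5], y∈[5,7] → 2·2 = 4.
|zone P △ zone Q| = |zone P| + |zone Q| − 2·|zone P∩zone Q| = 8 + 18 − 8 = 18.00.

18.00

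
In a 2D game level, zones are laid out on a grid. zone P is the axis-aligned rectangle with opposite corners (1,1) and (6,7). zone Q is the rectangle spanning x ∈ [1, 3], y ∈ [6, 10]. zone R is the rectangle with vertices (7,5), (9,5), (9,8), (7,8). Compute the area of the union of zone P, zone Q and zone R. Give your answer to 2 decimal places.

By inclusion–exclusion:
Individual areas: |zone P| = 30, |zone Q| = 8, |zone R| = 6.
|zone P∩zone Q|: x∈[1,3], y∈[6,7] → 2·1 = 2.
|zone P∩zone R| = 0 (no overlap).
|zone Q∩zone R| = 0 (no overlap).
|zone P∩zone Q∩zone R| = 0.
|zone P ∪ zone Q ∪ zone R| = 44 − 2 + 0 = 42.00.

42.00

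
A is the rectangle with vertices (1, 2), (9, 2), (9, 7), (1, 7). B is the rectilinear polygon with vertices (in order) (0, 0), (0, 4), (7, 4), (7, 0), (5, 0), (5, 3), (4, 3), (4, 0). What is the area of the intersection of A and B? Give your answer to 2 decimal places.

The intersection is the polygon with vertices (1,2), (1,4), (7,4), (7,2), (5,2), (5,3), (4,3), (4,2).
By the shoelace formula its area is 11.00.

11.00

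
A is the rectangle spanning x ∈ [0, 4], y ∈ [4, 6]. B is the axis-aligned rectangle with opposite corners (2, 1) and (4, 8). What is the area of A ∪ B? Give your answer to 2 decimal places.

By inclusion–exclusion:
Individual areas: |A| = 8, |B| = 14.
|A∩B|: x∈[2,4], y∈[4,6] → 2·2 = 4.
|A ∪ B| = 22 − 4 = 18.00.

18.00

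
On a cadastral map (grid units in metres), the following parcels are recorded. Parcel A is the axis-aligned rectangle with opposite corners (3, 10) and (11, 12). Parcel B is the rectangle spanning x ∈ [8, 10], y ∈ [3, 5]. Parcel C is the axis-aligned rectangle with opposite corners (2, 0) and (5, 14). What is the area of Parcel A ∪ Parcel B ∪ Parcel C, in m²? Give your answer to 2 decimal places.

By inclusion–exclusion:
Individual areas: |Parcel A| = 16, |Parcel B| = 4, |Parcel C| = 42.
|Parcel A∩Parcel B| = 0 (no overlap).
|Parcel A∩Parcel C|: x∈[3,5], y∈[10,12] → 2·2 = 4.
|Parcel B∩Parcel C| = 0 (no overlap).
|Parcel A∩Parcel B∩Parcel C| = 0.
|Parcel A ∪ Parcel B ∪ Parcel C| = 62 − 4 + 0 = 58.00.

58.00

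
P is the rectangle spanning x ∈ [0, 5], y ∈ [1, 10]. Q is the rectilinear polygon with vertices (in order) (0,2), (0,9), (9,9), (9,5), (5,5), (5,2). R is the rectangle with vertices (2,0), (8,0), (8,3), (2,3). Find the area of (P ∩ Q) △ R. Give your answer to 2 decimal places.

|P ∩ Q| = 35.
|(P ∩ Q) ∩ R| = 3.
|(P ∩ Q) △ R| = 35 + 18 − 6 = 47.00.

47.00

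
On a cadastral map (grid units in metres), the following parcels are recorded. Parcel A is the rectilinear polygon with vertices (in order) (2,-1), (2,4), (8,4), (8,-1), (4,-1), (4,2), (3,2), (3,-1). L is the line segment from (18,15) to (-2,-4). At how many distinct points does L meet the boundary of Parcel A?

4

The segment meets the boundary at (2,-0.2), (3,0.75), (4,1.7), (6.421,4).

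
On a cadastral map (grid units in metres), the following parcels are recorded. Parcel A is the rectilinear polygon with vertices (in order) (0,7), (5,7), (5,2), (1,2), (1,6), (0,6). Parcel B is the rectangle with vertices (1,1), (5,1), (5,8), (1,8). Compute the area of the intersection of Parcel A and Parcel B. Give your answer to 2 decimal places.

The intersection is the polygon with vertices (5,7), (5,2), (1,2), (1,6), (1,7).
By the shoelace formula its area is 20.00.

20.00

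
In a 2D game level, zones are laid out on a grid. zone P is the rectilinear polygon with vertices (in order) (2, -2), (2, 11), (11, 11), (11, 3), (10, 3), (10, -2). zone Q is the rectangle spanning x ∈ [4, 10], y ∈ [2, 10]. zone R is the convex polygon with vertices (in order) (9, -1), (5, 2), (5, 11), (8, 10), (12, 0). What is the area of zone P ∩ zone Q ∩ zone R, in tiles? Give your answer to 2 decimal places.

The intersection is the polygon with vertices (5,2), (5,10), (8,10), (10,5), (10,3), (10,2).
By the shoelace formula its area is 35.00.

35.00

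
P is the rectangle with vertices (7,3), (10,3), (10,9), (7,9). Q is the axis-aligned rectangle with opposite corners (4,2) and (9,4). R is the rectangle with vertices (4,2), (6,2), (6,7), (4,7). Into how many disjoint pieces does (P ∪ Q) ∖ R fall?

(P ∪ Q) ∖ R is a single connected region.

1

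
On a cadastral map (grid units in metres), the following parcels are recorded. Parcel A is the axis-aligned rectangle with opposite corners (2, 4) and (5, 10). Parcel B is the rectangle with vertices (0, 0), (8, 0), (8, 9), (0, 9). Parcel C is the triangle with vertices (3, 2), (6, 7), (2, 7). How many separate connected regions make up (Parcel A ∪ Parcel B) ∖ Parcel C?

(Parcel A ∪ Parcel B) ∖ Parcel C is a single connected region.

1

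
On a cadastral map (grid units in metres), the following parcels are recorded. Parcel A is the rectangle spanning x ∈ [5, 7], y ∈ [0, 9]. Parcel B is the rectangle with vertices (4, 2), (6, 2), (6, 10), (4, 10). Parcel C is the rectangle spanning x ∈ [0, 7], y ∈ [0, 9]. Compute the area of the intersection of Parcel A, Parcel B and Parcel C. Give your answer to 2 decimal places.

The intersection is the polygon with vertices (6,9), (6,2), (5,2), (5,9).
By the shoelace formula its area is 7.00.

7.00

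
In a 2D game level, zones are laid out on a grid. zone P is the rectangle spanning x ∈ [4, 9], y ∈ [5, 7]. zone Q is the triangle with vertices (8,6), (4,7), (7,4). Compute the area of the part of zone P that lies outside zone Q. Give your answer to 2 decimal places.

6.25

|zone P| = 10, |zone P∩zone Q| = 3.75.
|zone P ∖ zone Q| = |zone P| − |zone P∩zone Q| = 10 − 3.75 = 6.25.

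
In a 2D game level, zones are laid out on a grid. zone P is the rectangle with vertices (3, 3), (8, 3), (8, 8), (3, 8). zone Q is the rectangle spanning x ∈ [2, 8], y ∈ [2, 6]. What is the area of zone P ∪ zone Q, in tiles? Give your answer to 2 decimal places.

By inclusion–exclusion:
Individual areas: |zone P| = 25, |zone Q| = 24.
|zone P∩zone Q|: x∈[3,8], y∈[3,6] → 5·3 = 15.
|zone P ∪ zone Q| = 49 − 15 = 34.00.

34.00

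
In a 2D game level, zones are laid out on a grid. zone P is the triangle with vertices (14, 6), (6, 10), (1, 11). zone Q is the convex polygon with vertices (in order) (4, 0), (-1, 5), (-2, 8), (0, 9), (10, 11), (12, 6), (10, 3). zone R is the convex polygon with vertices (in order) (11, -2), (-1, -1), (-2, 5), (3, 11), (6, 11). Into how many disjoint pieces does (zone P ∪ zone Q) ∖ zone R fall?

(zone P ∪ zone Q) ∖ zone R splits into 3 disjoint pieces (area 26.7262, area 4.8086, area 0.2397).

3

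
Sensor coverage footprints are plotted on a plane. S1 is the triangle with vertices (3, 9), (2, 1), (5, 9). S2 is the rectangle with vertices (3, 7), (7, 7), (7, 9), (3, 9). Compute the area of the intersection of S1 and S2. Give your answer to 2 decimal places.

The intersection is the polygon with vertices (4.25,7), (3,7), (3,9), (5,9).
By the shoelace formula its area is 3.25.

3.25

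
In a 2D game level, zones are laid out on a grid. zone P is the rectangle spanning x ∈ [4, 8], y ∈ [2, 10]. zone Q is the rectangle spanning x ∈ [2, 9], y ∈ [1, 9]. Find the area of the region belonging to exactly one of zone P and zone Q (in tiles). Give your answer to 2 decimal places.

32.00

|zone P∩zone Q|: x∈[4,8], y∈[2,9] → 4·7 = 28.
|zone P △ zone Q| = |zone P| + |zone Q| − 2·|zone P∩zone Q| = 32 + 56 − 56 = 32.00.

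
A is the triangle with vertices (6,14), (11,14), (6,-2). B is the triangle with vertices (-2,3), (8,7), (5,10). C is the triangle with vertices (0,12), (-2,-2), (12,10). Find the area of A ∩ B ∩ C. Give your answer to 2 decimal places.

2.80

The intersection is the polygon with vertices (8,7), (6,6.2), (6,9).
By the shoelace formula its area is 2.80.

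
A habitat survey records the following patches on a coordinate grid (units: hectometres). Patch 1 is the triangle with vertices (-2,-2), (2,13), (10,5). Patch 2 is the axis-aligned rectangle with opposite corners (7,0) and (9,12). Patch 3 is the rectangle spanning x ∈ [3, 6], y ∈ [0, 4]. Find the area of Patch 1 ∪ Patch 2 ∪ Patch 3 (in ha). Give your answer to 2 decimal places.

By inclusion–exclusion:
Individual areas: |Patch 1| = 76, |Patch 2| = 24, |Patch 3| = 12.
|Patch 1∩Patch 2| = 6.3333.
|Patch 1∩Patch 3| = 6.625.
|Patch 2∩Patch 3| = 0 (no overlap).
|Patch 1∩Patch 2∩Patch 3| = 0.
|Patch 1 ∪ Patch 2 ∪ Patch 3| = 112 − 12.9583 + 0 = 99.04.

99.04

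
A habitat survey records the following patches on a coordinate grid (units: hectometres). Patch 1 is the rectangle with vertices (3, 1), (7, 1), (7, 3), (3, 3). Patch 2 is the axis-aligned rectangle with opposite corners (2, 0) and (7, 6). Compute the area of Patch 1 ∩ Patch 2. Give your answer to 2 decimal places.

|Patch 1∩Patch 2|: x∈[3,7], y∈[1,3] → 4·2 = 8.

8.00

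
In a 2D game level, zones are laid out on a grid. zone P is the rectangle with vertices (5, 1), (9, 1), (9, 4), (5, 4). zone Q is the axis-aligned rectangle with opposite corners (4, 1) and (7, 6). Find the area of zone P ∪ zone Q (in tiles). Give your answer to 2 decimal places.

By inclusion–exclusion:
Individual areas: |zone P| = 12, |zone Q| = 15.
|zone P∩zone Q|: x∈[5,7], y∈[1,4] → 2·3 = 6.
|zone P ∪ zone Q| = 27 − 6 = 21.00.

21.00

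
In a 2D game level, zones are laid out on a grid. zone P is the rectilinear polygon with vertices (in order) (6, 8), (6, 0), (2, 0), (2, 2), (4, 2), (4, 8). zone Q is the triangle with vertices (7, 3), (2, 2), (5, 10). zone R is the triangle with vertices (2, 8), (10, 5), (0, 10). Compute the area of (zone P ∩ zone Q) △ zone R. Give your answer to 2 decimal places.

|zone P ∩ zone Q| = 10.3952.
|(zone P ∩ zone Q) ∩ zone R| = 1.1382.
|(zone P ∩ zone Q) △ zone R| = 10.3952 + 5 − 2.2763 = 13.12.

13.12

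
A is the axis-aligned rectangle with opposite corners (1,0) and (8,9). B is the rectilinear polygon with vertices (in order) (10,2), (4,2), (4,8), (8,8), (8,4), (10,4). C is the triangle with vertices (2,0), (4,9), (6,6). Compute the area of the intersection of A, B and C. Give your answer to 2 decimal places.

The intersection is the polygon with vertices (4,8), (4.667,8), (6,6), (4,3).
By the shoelace formula its area is 5.67.

5.67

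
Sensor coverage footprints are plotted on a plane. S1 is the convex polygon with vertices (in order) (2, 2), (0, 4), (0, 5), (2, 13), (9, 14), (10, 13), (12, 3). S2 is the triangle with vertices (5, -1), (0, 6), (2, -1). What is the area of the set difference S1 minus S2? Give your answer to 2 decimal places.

108.15

|S1| = 111, |S1∩S2| = 2.8541.
|S1 ∖ S2| = |S1| − |S1∩S2| = 111 − 2.8541 = 108.15.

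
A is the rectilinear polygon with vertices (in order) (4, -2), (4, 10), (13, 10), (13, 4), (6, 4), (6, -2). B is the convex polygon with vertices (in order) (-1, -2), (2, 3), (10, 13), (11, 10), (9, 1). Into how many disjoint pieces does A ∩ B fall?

1

A ∩ B is a single connected region.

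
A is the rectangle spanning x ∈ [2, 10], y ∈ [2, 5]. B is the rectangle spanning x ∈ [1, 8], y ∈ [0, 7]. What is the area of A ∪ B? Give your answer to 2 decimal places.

55.00

By inclusion–exclusion:
Individual areas: |A| = 24, |B| = 49.
|A∩B|: x∈[2,8], y∈[2,5] → 6·3 = 18.
|A ∪ B| = 73 − 18 = 55.00.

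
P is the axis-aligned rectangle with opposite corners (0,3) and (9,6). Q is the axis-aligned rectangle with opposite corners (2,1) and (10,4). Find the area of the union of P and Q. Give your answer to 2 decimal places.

By inclusion–exclusion:
Individual areas: |P| = 27, |Q| = 24.
|P∩Q|: x∈[2,9], y∈[3,4] → 7·1 = 7.
|P ∪ Q| = 51 − 7 = 44.00.

44.00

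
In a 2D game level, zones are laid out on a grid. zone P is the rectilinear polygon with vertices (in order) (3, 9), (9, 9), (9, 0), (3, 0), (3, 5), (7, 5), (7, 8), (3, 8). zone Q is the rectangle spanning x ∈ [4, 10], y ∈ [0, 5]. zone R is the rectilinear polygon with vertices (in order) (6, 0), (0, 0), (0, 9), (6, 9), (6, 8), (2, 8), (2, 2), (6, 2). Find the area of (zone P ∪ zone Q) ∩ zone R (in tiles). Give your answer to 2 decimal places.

9.00

|zone P ∪ zone Q| = 47.
|(zone P ∪ zone Q) ∩ zone R| = 9.00.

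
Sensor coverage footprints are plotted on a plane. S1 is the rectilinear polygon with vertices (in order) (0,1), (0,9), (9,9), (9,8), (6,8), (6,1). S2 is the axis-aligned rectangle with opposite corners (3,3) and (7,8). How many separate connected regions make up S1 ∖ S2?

S1 ∖ S2 is a single connected region.

1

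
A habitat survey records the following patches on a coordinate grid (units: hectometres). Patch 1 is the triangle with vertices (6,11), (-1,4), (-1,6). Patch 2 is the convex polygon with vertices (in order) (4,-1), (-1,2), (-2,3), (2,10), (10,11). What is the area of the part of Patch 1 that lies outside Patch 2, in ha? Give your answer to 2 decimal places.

|Patch 1| = 7, |Patch 1∩Patch 2| = 6.1764.
|Patch 1 ∖ Patch 2| = |Patch 1| − |Patch 1∩Patch 2| = 7 − 6.1764 = 0.82.

0.82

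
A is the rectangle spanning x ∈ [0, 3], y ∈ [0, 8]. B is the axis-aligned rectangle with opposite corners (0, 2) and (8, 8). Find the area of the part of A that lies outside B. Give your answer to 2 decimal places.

|A∩B|: x∈[0,3], y∈[2,8] → 3·6 = 18.
|A| = 24.
|A ∖ B| = |A| − |A∩B| = 24 − 18 = 6.00.

6.00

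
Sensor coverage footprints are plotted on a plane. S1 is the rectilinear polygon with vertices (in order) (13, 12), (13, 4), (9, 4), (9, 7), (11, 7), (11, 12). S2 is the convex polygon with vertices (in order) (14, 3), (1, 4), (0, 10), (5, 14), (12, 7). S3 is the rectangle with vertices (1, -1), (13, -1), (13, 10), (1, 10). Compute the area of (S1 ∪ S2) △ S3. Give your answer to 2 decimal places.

82.42

|S1 ∪ S2| = 101.5.
|(S1 ∪ S2) ∩ S3| = 75.5385.
|(S1 ∪ S2) △ S3| = 101.5 + 132 − 151.0769 = 82.42.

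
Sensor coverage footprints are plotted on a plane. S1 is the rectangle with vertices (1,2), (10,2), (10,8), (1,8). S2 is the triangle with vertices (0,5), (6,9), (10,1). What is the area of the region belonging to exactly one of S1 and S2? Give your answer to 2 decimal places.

|S1| = 54, |S2| = 32, |S1∩S2| = 29.4667.
|S1 △ S2| = |S1| + |S2| − 2·|S1∩S2| = 54 + 32 − 58.9333 = 27.07.

27.07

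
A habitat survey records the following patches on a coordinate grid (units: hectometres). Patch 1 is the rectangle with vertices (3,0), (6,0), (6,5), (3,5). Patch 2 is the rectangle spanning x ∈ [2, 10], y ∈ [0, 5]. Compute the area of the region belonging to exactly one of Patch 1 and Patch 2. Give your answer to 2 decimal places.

25.00

|Patch 1∩Patch 2|: x∈[3,6], y∈[0,5] → 3·5 = 15.
|Patch 1 △ Patch 2| = |Patch 1| + |Patch 2| − 2·|Patch 1∩Patch 2| = 15 + 40 − 30 = 25.00.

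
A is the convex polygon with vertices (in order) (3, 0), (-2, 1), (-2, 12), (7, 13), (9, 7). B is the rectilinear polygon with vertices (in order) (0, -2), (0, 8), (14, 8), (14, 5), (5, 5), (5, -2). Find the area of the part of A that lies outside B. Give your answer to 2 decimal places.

|A| = 109, |A∩B| = 46.8857.
|A ∖ B| = |A| − |A∩B| = 109 − 46.8857 = 62.11.

62.11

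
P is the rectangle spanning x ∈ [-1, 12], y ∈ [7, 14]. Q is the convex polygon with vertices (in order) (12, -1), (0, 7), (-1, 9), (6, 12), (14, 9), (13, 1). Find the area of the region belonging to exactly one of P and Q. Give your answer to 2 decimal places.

|P| = 91, |Q| = 108.5, |P∩Q| = 46.75.
|P △ Q| = |P| + |Q| − 2·|P∩Q| = 91 + 108.5 − 93.5 = 106.00.

106.00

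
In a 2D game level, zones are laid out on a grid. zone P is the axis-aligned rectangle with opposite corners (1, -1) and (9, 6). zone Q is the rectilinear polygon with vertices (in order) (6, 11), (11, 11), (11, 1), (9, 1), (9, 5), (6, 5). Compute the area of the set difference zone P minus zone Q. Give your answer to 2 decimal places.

53.00

|zone P| = 56, |zone P∩zone Q| = 3.
|zone P ∖ zone Q| = |zone P| − |zone P∩zone Q| = 56 − 3 = 53.00.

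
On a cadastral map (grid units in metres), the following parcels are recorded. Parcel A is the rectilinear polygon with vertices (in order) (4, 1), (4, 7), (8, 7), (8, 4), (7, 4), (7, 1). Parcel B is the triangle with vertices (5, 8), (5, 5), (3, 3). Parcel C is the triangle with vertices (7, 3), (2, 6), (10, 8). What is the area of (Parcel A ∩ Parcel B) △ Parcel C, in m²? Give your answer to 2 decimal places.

|Parcel A ∩ Parcel B| = 2.05.
|(Parcel A ∩ Parcel B) ∩ Parcel C| = 1.7028.
|(Parcel A ∩ Parcel B) △ Parcel C| = 2.05 + 17 − 3.4056 = 15.64.

15.64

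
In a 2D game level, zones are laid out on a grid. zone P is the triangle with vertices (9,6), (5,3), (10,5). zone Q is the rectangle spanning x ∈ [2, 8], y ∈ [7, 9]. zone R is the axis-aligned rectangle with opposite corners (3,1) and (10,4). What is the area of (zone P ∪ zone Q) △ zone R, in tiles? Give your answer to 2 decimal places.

|zone P ∪ zone Q| = 15.5.
|(zone P ∪ zone Q) ∩ zone R| = 0.5833.
|(zone P ∪ zone Q) △ zone R| = 15.5 + 21 − 1.1667 = 35.33.

35.33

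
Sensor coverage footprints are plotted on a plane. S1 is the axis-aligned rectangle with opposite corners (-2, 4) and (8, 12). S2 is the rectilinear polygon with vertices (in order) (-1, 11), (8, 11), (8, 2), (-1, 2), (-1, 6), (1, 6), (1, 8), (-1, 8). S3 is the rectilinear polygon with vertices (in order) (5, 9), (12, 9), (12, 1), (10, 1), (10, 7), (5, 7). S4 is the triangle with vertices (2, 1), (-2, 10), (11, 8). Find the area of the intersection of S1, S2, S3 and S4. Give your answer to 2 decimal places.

The intersection is the polygon with vertices (5,7), (5,8.923), (8,8.461), (8,7).
By the shoelace formula its area is 5.08.

5.08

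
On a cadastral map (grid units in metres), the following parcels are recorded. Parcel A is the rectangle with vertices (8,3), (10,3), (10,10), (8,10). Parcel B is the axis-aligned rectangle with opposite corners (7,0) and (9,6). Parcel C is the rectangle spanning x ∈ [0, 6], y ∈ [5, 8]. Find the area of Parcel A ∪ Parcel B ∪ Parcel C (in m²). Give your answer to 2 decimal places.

41.00

By inclusion–exclusion:
Individual areas: |Parcel A| = 14, |Parcel B| = 12, |Parcel C| = 18.
|Parcel A∩Parcel B|: x∈[8,9], y∈[3,6] → 1·3 = 3.
|Parcel A∩Parcel C| = 0 (no overlap).
|Parcel B∩Parcel C| = 0 (no overlap).
|Parcel A∩Parcel B∩Parcel C| = 0.
|Parcel A ∪ Parcel B ∪ Parcel C| = 44 − 3 + 0 = 41.00.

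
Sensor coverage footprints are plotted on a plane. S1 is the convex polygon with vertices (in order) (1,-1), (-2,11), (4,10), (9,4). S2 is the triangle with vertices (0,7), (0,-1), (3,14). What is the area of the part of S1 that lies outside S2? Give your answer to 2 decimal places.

61.41

|S1| = 71, |S1∩S2| = 9.5943.
|S1 ∖ S2| = |S1| − |S1∩S2| = 71 − 9.5943 = 61.41.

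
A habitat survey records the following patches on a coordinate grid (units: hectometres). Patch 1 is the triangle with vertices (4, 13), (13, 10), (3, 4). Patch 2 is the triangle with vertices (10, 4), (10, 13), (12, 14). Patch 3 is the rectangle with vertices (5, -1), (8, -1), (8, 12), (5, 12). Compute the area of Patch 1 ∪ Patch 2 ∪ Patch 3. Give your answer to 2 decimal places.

69.88

By inclusion–exclusion:
Individual areas: |Patch 1| = 42, |Patch 2| = 9, |Patch 3| = 39.
|Patch 1∩Patch 2| = 2.5892.
|Patch 1∩Patch 3| = 17.5333.
|Patch 2∩Patch 3| = 0.
|Patch 1∩Patch 2∩Patch 3| = 0.
|Patch 1 ∪ Patch 2 ∪ Patch 3| = 90 − 20.1225 + 0 = 69.88.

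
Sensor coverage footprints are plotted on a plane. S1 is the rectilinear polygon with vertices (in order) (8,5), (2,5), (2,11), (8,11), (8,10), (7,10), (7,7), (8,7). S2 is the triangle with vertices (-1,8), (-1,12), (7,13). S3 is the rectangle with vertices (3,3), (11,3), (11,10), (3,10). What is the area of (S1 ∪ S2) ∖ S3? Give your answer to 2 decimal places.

|S1 ∪ S2| = 47.9875.
|(S1 ∪ S2) ∩ S3| = 22.
|(S1 ∪ S2) ∖ S3| = 47.9875 − 22 = 25.99.

25.99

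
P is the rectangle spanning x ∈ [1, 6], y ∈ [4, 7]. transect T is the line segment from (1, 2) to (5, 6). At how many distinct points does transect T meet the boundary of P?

1

The segment meets the boundary at (3,4).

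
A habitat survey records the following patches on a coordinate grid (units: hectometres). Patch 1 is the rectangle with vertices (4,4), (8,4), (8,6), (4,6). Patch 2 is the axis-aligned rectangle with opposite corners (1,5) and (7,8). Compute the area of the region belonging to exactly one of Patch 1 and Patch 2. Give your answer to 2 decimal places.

|Patch 1∩Patch 2|: x∈[4,7], y∈[5,6] → 3·1 = 3.
|Patch 1 △ Patch 2| = |Patch 1| + |Patch 2| − 2·|Patch 1∩Patch 2| = 8 + 18 − 6 = 20.00.

20.00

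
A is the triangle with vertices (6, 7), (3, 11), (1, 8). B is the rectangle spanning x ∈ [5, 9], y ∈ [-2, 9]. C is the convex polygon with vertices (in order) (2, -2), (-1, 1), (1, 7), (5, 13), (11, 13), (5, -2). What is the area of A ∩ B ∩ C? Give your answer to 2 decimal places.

The intersection is the polygon with vertices (5,7.2), (5,8.333), (6,7).
By the shoelace formula its area is 0.57.

0.57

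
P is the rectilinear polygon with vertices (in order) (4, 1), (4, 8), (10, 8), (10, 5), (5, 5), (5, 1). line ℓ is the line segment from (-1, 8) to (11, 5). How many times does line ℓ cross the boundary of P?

2

The segment meets the boundary at (4,6.75), (10,5.25).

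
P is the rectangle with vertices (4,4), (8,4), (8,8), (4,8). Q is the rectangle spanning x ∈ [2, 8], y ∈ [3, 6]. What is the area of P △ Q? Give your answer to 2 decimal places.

18.00

|P∩Q|: x∈[4,8], y∈[4,6] → 4·2 = 8.
|P △ Q| = |P| + |Q| − 2·|P∩Q| = 16 + 18 − 16 = 18.00.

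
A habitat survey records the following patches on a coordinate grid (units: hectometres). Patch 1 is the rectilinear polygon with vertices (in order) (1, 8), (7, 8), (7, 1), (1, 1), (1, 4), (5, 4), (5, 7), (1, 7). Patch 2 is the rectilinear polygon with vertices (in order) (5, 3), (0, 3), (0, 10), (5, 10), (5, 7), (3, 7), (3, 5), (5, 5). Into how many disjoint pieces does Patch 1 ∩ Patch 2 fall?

2

Patch 1 ∩ Patch 2 splits into 2 disjoint pieces (area 4, area 4).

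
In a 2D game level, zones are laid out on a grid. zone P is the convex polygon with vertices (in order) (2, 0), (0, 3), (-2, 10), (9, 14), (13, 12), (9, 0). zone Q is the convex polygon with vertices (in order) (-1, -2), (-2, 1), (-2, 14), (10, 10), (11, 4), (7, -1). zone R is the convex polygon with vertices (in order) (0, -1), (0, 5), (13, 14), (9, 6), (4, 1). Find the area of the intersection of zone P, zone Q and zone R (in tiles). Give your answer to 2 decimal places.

54.56

The intersection is the polygon with vertices (10,10), (10.25,8.5), (9,6), (4,1), (2,0), (0,3), (0,5), (8.125,10.625).
By the shoelace formula its area is 54.56.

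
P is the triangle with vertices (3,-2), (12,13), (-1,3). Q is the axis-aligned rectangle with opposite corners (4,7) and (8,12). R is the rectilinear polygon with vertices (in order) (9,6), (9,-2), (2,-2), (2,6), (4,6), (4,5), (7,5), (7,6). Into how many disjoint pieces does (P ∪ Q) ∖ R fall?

2

(P ∪ Q) ∖ R splits into 2 disjoint pieces (area 34.5962, area 9.0865).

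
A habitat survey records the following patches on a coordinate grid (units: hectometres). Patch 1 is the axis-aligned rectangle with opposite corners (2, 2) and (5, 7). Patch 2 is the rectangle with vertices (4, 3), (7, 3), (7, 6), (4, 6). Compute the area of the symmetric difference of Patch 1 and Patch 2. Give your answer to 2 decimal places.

18.00

|Patch 1∩Patch 2|: x∈[4,5], y∈[3,6] → 1·3 = 3.
|Patch 1 △ Patch 2| = |Patch 1| + |Patch 2| − 2·|Patch 1∩Patch 2| = 15 + 9 − 6 = 18.00.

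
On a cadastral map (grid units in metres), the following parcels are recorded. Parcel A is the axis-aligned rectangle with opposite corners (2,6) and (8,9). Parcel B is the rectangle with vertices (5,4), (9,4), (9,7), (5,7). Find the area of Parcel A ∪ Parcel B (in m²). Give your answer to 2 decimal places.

By inclusion–exclusion:
Individual areas: |Parcel A| = 18, |Parcel B| = 12.
|Parcel A∩Parcel B|: x∈[5,8], y∈[6,7] → 3·1 = 3.
|Parcel A ∪ Parcel B| = 30 − 3 = 27.00.

27.00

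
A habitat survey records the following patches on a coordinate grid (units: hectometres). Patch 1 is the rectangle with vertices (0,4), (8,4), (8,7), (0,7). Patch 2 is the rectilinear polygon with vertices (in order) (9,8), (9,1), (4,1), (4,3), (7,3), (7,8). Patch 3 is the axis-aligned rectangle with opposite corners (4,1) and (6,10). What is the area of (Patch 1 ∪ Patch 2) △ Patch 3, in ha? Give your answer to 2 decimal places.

|Patch 1 ∪ Patch 2| = 41.
|(Patch 1 ∪ Patch 2) ∩ Patch 3| = 10.
|(Patch 1 ∪ Patch 2) △ Patch 3| = 41 + 18 − 20 = 39.00.

39.00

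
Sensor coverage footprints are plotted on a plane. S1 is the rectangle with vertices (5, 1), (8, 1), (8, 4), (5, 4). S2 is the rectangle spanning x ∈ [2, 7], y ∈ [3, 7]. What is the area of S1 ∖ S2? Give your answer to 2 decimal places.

|S1∩S2|: x∈[5,7], y∈[3,4] → 2·1 = 2.
|S1| = 9.
|S1 ∖ S2| = |S1| − |S1∩S2| = 9 − 2 = 7.00.

7.00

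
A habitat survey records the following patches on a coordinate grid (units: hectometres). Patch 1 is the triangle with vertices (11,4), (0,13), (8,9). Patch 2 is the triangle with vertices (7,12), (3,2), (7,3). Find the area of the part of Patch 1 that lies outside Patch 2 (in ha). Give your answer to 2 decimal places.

|Patch 1| = 14, |Patch 1∩Patch 2| = 2.3257.
|Patch 1 ∖ Patch 2| = |Patch 1| − |Patch 1∩Patch 2| = 14 − 2.3257 = 11.67.

11.67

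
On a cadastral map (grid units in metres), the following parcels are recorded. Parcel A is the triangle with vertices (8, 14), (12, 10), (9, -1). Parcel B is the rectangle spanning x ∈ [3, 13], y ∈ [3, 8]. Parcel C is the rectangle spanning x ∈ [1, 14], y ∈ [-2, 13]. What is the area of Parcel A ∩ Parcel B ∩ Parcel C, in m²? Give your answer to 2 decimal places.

The intersection is the polygon with vertices (8.733,3), (8.4,8), (11.454,8), (10.091,3).
By the shoelace formula its area is 11.03.

11.03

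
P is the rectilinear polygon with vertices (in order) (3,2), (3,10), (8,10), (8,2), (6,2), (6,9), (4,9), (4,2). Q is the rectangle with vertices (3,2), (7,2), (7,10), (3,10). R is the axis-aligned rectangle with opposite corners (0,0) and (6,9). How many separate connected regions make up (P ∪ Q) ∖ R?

1

(P ∪ Q) ∖ R is a single connected region.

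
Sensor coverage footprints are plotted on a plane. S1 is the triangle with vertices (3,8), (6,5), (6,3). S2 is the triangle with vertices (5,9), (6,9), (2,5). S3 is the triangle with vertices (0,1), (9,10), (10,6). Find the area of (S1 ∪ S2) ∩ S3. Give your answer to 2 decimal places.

The region (S1 ∪ S2) ∩ S3 is the polygon with vertices (6,5), (6,4), (5.538,3.769), (4.5,5.5), (5,6).
By the shoelace formula its area is 1.77.

1.77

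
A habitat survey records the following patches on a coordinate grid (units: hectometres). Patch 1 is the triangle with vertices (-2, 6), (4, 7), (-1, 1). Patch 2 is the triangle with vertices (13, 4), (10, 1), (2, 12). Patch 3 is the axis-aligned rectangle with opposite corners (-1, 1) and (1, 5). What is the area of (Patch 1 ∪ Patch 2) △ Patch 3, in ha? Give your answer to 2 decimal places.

|Patch 1 ∪ Patch 2| = 44.
|(Patch 1 ∪ Patch 2) ∩ Patch 3| = 5.6.
|(Patch 1 ∪ Patch 2) △ Patch 3| = 44 + 8 − 11.2 = 40.80.

40.80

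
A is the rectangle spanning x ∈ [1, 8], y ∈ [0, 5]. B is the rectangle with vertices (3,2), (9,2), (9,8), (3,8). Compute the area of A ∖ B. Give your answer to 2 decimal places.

20.00

|A∩B|: x∈[3,8], y∈[2,5] → 5·3 = 15.
|A| = 35.
|A ∖ B| = |A| − |A∩B| = 35 − 15 = 20.00.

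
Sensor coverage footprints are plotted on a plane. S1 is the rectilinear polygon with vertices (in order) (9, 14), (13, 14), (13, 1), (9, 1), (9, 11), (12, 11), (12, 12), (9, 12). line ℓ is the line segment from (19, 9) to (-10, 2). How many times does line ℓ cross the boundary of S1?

The segment meets the boundary at (9,6.586), (13,7.552).

2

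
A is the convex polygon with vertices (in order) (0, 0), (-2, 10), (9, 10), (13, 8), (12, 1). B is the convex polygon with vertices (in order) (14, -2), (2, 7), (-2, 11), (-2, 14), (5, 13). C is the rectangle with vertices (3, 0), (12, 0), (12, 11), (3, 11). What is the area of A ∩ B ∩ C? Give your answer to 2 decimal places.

40.24

The intersection is the polygon with vertices (12,1.333), (12,1), (10.2,0.85), (3,6.25), (3,10), (6.8,10).
By the shoelace formula its area is 40.24.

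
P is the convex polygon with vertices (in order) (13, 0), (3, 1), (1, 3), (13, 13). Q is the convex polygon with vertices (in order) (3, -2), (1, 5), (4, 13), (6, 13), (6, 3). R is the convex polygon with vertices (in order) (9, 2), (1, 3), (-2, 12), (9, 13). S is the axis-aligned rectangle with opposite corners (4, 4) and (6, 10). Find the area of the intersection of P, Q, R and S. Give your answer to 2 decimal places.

The intersection is the polygon with vertices (6,7.167), (6,4), (4,4), (4,5.5).
By the shoelace formula its area is 4.67.

4.67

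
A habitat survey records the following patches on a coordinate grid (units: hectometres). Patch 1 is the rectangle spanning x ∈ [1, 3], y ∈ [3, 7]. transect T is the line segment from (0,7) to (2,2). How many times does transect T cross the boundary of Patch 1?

The segment meets the boundary at (1.6,3), (1,4.5).

2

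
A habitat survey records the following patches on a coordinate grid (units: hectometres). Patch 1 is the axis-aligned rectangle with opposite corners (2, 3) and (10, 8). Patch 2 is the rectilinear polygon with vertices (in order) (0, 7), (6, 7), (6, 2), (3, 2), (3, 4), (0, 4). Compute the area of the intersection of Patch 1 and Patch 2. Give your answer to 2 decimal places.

15.00

The intersection is the polygon with vertices (2,7), (6,7), (6,3), (3,3), (3,4), (2,4).
By the shoelace formula its area is 15.00.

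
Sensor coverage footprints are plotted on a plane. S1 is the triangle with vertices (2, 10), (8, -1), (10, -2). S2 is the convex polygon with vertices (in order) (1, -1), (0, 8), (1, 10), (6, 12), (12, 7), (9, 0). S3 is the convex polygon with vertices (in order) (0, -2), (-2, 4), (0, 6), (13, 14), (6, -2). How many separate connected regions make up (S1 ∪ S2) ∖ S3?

(S1 ∪ S2) ∖ S3 splits into 2 disjoint pieces (area 18.0598, area 18.5531).

2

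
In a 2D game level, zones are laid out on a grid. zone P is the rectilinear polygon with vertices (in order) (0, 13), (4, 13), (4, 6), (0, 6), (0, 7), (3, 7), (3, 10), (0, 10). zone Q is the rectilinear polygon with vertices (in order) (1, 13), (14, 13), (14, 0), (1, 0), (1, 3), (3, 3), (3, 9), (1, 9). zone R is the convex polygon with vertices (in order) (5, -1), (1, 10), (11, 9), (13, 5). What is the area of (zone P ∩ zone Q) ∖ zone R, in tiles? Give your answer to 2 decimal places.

|zone P ∩ zone Q| = 13.
|(zone P ∩ zone Q) ∩ zone R| = 3.75.
|(zone P ∩ zone Q) ∖ zone R| = 13 − 3.75 = 9.25.

9.25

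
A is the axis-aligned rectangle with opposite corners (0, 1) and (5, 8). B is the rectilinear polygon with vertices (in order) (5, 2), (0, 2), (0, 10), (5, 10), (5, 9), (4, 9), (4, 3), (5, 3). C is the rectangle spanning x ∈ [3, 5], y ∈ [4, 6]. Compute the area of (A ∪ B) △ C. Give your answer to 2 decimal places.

|A ∪ B| = 44.
|(A ∪ B) ∩ C| = 4.
|(A ∪ B) △ C| = 44 + 4 − 8 = 40.00.

40.00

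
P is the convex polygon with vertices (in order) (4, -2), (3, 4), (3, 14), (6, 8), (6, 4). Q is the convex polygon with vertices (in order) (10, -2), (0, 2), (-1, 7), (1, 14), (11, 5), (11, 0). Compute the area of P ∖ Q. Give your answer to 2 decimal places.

2.83

|P| = 30, |P∩Q| = 27.1659.
|P ∖ Q| = |P| − |P∩Q| = 30 − 27.1659 = 2.83.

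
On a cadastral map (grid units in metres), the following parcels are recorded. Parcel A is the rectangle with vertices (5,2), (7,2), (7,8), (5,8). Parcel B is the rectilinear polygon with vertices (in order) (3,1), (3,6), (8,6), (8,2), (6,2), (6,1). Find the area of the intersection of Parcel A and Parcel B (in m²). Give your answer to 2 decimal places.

8.00

The intersection is the polygon with vertices (7,2), (6,2), (5,2), (5,6), (7,6).
By the shoelace formula its area is 8.00.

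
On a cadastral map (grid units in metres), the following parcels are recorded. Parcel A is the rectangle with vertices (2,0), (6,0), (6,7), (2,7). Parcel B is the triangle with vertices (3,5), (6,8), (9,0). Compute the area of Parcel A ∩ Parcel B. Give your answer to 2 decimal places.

7.75

The intersection is the polygon with vertices (6,7), (6,2.5), (3,5), (5,7).
By the shoelace formula its area is 7.75.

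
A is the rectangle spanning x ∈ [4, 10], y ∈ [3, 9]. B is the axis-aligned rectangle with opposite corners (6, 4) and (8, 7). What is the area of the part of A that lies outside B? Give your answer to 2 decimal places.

30.00

|A∩B|: x∈[6,8], y∈[4,7] → 2·3 = 6.
|A| = 36.
|A ∖ B| = |A| − |A∩B| = 36 − 6 = 30.00.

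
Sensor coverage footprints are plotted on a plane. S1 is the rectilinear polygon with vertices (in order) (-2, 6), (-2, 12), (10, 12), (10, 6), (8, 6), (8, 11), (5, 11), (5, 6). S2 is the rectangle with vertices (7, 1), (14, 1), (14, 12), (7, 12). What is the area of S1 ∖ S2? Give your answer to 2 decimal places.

44.00

|S1| = 57, |S1∩S2| = 13.
|S1 ∖ S2| = |S1| − |S1∩S2| = 57 − 13 = 44.00.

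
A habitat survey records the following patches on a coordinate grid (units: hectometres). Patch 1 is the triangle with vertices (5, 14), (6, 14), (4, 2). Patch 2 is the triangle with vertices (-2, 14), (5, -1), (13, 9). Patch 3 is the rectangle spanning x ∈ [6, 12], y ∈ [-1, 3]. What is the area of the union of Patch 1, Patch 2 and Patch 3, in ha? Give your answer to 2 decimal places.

118.13

By inclusion–exclusion:
Individual areas: |Patch 1| = 6, |Patch 2| = 95, |Patch 3| = 24.
|Patch 1∩Patch 2| = 3.8407.
|Patch 1∩Patch 3| = 0.
|Patch 2∩Patch 3| = 3.025.
|Patch 1∩Patch 2∩Patch 3| = 0.
|Patch 1 ∪ Patch 2 ∪ Patch 3| = 125 − 6.8657 + 0 = 118.13.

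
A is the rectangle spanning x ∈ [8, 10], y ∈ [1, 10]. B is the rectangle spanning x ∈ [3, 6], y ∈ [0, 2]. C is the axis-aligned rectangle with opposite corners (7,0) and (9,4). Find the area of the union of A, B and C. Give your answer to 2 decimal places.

29.00

By inclusion–exclusion:
Individual areas: |A| = 18, |B| = 6, |C| = 8.
|A∩B| = 0 (no overlap).
|A∩C|: x∈[8,9], y∈[1,4] → 1·3 = 3.
|B∩C| = 0 (no overlap).
|A∩B∩C| = 0.
|A ∪ B ∪ C| = 32 − 3 + 0 = 29.00.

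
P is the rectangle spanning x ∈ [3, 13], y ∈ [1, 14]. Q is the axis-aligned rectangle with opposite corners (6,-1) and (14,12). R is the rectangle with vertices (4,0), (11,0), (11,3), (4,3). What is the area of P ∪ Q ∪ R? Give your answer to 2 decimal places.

159.00

By inclusion–exclusion:
Individual areas: |P| = 130, |Q| = 104, |R| = 21.
|P∩Q|: x∈[6,13], y∈[1,12] → 7·11 = 77.
|P∩R|: x∈[4,11], y∈[1,3] → 7·2 = 14.
|Q∩R|: x∈[6,11], y∈[0,3] → 5·3 = 15.
|P∩Q∩R| = 10.
|P ∪ Q ∪ R| = 255 − 106 + 10 = 159.00.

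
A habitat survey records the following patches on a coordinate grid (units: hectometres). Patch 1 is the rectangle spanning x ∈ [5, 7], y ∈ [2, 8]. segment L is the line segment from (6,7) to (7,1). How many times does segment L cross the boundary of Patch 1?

The segment meets the boundary at (6.833,2).

1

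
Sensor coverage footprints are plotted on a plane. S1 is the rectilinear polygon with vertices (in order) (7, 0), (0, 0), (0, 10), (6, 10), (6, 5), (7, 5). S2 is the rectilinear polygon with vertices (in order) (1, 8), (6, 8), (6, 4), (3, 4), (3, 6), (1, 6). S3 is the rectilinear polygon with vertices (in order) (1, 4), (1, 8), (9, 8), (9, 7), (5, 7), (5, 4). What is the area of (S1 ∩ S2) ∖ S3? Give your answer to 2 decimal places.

3.00

|S1 ∩ S2| = 16.
|(S1 ∩ S2) ∩ S3| = 13.
|(S1 ∩ S2) ∖ S3| = 16 − 13 = 3.00.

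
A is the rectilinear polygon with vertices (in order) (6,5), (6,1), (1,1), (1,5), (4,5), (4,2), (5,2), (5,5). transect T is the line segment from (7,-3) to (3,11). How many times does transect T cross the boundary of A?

2

The segment meets the boundary at (5,4), (5.857,1).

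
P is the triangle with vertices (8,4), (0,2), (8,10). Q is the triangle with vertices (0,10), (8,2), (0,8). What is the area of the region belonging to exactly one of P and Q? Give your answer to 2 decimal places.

28.23

|P| = 24, |Q| = 8, |P∩Q| = 1.8857.
|P △ Q| = |P| + |Q| − 2·|P∩Q| = 24 + 8 − 3.7714 = 28.23.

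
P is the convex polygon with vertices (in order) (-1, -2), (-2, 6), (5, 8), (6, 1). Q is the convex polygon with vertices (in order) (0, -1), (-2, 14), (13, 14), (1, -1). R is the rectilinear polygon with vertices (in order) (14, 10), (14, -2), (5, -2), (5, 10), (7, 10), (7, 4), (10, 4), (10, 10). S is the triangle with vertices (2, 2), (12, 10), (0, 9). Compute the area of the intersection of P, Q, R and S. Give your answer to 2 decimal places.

The intersection is the polygon with vertices (5,8), (5.462,4.769), (5,4.4).
By the shoelace formula its area is 0.83.

0.83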